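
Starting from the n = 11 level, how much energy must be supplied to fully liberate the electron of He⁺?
0.44978 eV

The ionization energy is the energy needed to remove the electron completely (n → ∞).

For a hydrogen-like ion with Z = 2, E_n = -13.6057 Z² / n² eV.

At n = 11: E_11 = -13.6057 × 2² / 11² = -0.44977521 eV
At n = ∞: E_∞ = 0 eV

Ionization energy = E_∞ - E_11 = 0 - (-0.44977521) = 0.44977521 eV
Ionization energy ≈ 0.44978 eV

This is also called the binding energy of the electron in state n = 11.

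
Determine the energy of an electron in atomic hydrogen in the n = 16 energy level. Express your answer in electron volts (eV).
-0.053147 eV

The energy levels of a hydrogen-like atom are given by:
E_n = -13.6057 eV / n²

For n = 16:
E_16 = -13.6057 eV / 16²
E_16 = -13.6057 eV / 256
E_16 = -0.053147 eV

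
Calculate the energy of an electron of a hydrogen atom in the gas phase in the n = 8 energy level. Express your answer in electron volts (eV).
-0.212589 eV

The energy levels of a hydrogen-like atom are given by:
E_n = -13.6057 eV / n²

For n = 8:
E_8 = -13.6057 eV / 8²
E_8 = -13.6057 eV / 64
E_8 = -0.212589 eV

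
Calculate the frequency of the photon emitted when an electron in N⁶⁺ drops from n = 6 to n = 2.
3.58228e+16 Hz

First, find the transition energy:
E_6 = -13.6057 × 7² / 6² = -18.5188694 eV
E_2 = -13.6057 × 7² / 2² = -166.6698250 eV
|ΔE| = |E_2 - E_6| = 148.1509556 eV

Convert to Joules: E = 148.1509556 eV × (1.602177 × 10⁻¹⁹ J/eV) = 2.3736405e-17 J

Using E = hf:
f = E/h = 2.3736405e-17 J / (6.62607 × 10⁻³⁴ J·s)
f = 3.58228e+16 Hz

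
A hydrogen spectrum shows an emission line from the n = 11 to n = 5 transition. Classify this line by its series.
Pfund series

The spectral series in hydrogen are named based on the final (lower) energy level:
- Lyman series: n_final = 1 (ultraviolet)
- Balmer series: n_final = 2 (visible/near-UV)
- Paschen series: n_final = 3 (infrared)
- Brackett series: n_final = 4 (infrared)
- Pfund series: n_final = 5 (far infrared)

Since this transition ends at n = 5, it belongs to the Pfund series.

For reference, this 11 → 5 line has photon energy
ΔE = 13.6057 eV × (1/5² - 1/11²) = 0.43178419835 eV,
corresponding to wavelength λ = hc/ΔE = 1239.84 eV·nm / 0.43178419835 eV = 2871.43440 nm in the far infrared region.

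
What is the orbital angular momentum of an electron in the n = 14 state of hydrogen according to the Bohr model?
1.47640e-33 J·s (or 14ℏ)

In the Bohr model, angular momentum is quantized:
L = nℏ

where ℏ = h/(2π) = 1.0545718e-34 J·s

For n = 14:
L = 14 × 1.0545718e-34 J·s
L = 1.47640e-33 J·s

This can also be written as L = 14ℏ.
The angular momentum is an integer multiple of the reduced Planck constant.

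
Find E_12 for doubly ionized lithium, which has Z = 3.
-0.85 eV

For hydrogen-like ions, the energy levels scale with Z²:
E_n = -13.6057 Z² / n² eV

For Li²⁺ (Z = 3) at n = 12:
E_12 = -13.6057 × 3² / 12²
E_12 = -13.6057 × 9 / 144
E_12 = -122.4513 / 144
E_12 = -0.85 eV

The energy is 9 times more negative than hydrogen at the same n due to the stronger nuclear charge.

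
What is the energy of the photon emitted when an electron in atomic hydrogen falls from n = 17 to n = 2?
3.35 eV

The energy levels are E_n = -13.6057 eV / n².

Energy at n = 17: E_17 = -13.6057 / 17² = -0.04708 eV
Energy at n = 2: E_2 = -13.6057 / 2² = -3.40143 eV

For emission (electron falling to lower state), the photon energy is:
E_photon = E_17 - E_2 = |-0.04708 - (-3.40143)|
E_photon = 3.35 eV

This energy is carried away by the emitted photon.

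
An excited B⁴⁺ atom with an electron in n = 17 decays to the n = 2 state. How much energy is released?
83.8587 eV

The energy levels are E_n = -13.6057 Z² eV / n².

Energy at n = 17: E_17 = -13.6057 × 5² / 17² = -1.1769637 eV
Energy at n = 2: E_2 = -13.6057 × 5² / 2² = -85.0356250 eV

For emission (electron falling to lower state), the photon energy is:
E_photon = E_17 - E_2 = |-1.1769637 - (-85.0356250)|
E_photon = 83.8587 eV

This energy is carried away by the emitted photon.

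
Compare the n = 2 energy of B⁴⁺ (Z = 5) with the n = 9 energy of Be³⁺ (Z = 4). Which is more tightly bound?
B⁴⁺ at n = 2 (E = -85.035625 eV)

Using E_n = -13.6057 Z² / n² eV:

B⁴⁺ (Z = 5) at n = 2:
E = -13.6057 × 5² / 2² = -13.6057 × 25 / 4 = -85.035625000 eV

Be³⁺ (Z = 4) at n = 9:
E = -13.6057 × 4² / 9² = -13.6057 × 16 / 81 = -2.687545679 eV

Since -85.035625000 eV < -2.687545679 eV,
B⁴⁺ at n = 2 is more tightly bound (requires more energy to ionize).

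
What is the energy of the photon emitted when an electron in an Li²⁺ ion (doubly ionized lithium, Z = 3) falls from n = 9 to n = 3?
12.094 eV

The energy levels are E_n = -13.6057 Z² eV / n².

Energy at n = 9: E_9 = -13.6057 × 3² / 9² = -1.511744 eV
Energy at n = 3: E_3 = -13.6057 × 3² / 3² = -13.605700 eV

For emission (electron falling to lower state), the photon energy is:
E_photon = E_9 - E_3 = |-1.511744 - (-13.605700)|
E_photon = 12.094 eV

This energy is carried away by the emitted photon.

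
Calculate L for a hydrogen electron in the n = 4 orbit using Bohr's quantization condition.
4.22e-34 J·s (or 4ℏ)

In the Bohr model, angular momentum is quantized:
L = nℏ

where ℏ = h/(2π) = 1.0546e-34 J·s

For n = 4:
L = 4 × 1.0546e-34 J·s
L = 4.22e-34 J·s

This can also be written as L = 4ℏ.
The angular momentum is an integer multiple of the reduced Planck constant.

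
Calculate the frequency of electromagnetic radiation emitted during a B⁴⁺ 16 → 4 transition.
4.819e+15 Hz

First, find the transition energy:
E_16 = -13.6057 × 5² / 16² = -1.32868 eV
E_4 = -13.6057 × 5² / 4² = -21.25891 eV
|ΔE| = |E_4 - E_16| = 19.93023 eV

Convert to Joules: E = 19.93023 eV × (1.602177 × 10⁻¹⁹ J/eV) = 3.19318e-18 J

Using E = hf:
f = E/h = 3.19318e-18 J / (6.62607 × 10⁻³⁴ J·s)
f = 4.819e+15 Hz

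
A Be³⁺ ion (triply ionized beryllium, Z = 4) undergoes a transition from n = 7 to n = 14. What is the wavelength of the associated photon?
372.0999 nm

First, find the transition energy using E_n = -13.6057 Z² / n² eV:
E_7 = -13.6057 × 4² / 7² = -4.44267755 eV
E_14 = -13.6057 × 4² / 14² = -1.11066939 eV

Photon energy: |ΔE| = |E_14 - E_7| = 3.33200816 eV

Convert to wavelength using E = hc/λ with hc = 1239.84 eV·nm:
λ = hc/E = 1239.84 eV·nm / 3.33200816 eV
λ = 372.0999 nm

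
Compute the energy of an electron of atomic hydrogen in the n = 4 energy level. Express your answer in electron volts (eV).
-0.850 eV

The energy levels of a hydrogen-like atom are given by:
E_n = -13.6057 eV / n²

For n = 4:
E_4 = -13.6057 eV / 4²
E_4 = -13.6057 eV / 16
E_4 = -0.850 eV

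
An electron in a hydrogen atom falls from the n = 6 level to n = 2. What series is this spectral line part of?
Balmer series

The spectral series in hydrogen are named based on the final (lower) energy level:
- Lyman series: n_final = 1 (ultraviolet)
- Balmer series: n_final = 2 (visible/near-UV)
- Paschen series: n_final = 3 (infrared)
- Brackett series: n_final = 4 (infrared)
- Pfund series: n_final = 5 (far infrared)

Since this transition ends at n = 2, it belongs to the Balmer series.

For reference, this 6 → 2 line has photon energy
ΔE = 13.6057 eV × (1/2² - 1/6²) = 3.02348889 eV,
corresponding to wavelength λ = hc/ΔE = 1239.84 eV·nm / 3.02348889 eV = 410.0693 nm in the visible/near-UV region.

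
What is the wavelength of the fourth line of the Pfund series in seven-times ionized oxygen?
51.4875 nm

The lines of a series are numbered from the longest wavelength (smallest ΔE) outward; the fourth line is the transition from n = n_f + 4 to n_f.
The Pfund series has all transitions ending at n_f = 5.

For O⁷⁺ (Z = 8), the fourth line (δ-line) is the jump from n = 9 to n = 5:
E_9 = -13.6057 × 8² / 9² = -10.750183 eV
E_5 = -13.6057 × 8² / 5² = -34.830592 eV
ΔE = E_9 - E_5 = 24.080409 eV

λ = hc/E = 1239.84 eV·nm / 24.080409 eV
λ = 51.4875 nm

This is the δ-line of the Pfund series in O⁷⁺.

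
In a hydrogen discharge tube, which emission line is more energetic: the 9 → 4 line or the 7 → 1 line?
7 → 1

Calculate the energy for each transition:

Transition 9 → 4:
ΔE₁ = |E_4 - E_9| = |-13.6057/4² - (-13.6057/9²)|
ΔE₁ = |-0.85035625 - (-0.16797160)| = 0.68238 eV

Transition 7 → 1:
ΔE₂ = |E_1 - E_7| = |-13.6057/1² - (-13.6057/7²)|
ΔE₂ = |-13.60570000 - (-0.27766735)| = 13.32803 eV

Since 13.32803 eV > 0.68238 eV, the transition 7 → 1 emits the more energetic photon.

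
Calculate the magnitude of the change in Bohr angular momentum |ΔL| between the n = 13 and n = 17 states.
4.218e-34 J·s (or 4ℏ)

In the Bohr model, L_n = nℏ where ℏ = 1.05457e-34 J·s.

L_17 = 17ℏ = 1.79277e-33 J·s
L_13 = 13ℏ = 1.37094e-33 J·s

ΔL = L_17 - L_13 = (17 - 13)ℏ = 4ℏ
ΔL = 4 × 1.05457e-34 J·s = 4.218e-34 J·s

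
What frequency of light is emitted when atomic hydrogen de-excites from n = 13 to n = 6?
7.192e+13 Hz

First, find the transition energy:
E_13 = -13.6057 / 13² = -0.0805071 eV
E_6 = -13.6057 / 6² = -0.3779361 eV
|ΔE| = |E_6 - E_13| = 0.2974290 eV

Convert to Joules: E = 0.2974290 eV × (1.602177 × 10⁻¹⁹ J/eV) = 4.76534e-20 J

Using E = hf:
f = E/h = 4.76534e-20 J / (6.62607 × 10⁻³⁴ J·s)
f = 7.192e+13 Hz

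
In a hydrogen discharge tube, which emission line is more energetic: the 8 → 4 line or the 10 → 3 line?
10 → 3

Calculate the energy for each transition:

Transition 8 → 4:
ΔE₁ = |E_4 - E_8| = |-13.6057/4² - (-13.6057/8²)|
ΔE₁ = |-0.8503562500 - (-0.2125890625)| = 0.6377672 eV

Transition 10 → 3:
ΔE₂ = |E_3 - E_10| = |-13.6057/3² - (-13.6057/10²)|
ΔE₂ = |-1.5117444444 - (-0.1360570000)| = 1.3756874 eV

Since 1.3756874 eV > 0.6377672 eV, the transition 10 → 3 emits the more energetic photon.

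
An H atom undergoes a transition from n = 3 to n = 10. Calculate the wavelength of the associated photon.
901.25 nm

First, find the transition energy using E_n = -13.6057 / n² eV:
E_3 = -13.6057 / 3² = -1.511744 eV
E_10 = -13.6057 / 10² = -0.136057 eV

Photon energy: |ΔE| = |E_10 - E_3| = 1.375687 eV

Convert to wavelength using E = hc/λ with hc = 1239.84 eV·nm:
λ = hc/E = 1239.84 eV·nm / 1.375687 eV
λ = 901.25 nm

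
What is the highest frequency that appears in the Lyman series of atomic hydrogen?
3.29e+15 Hz

The series limit corresponds to the transition from n = ∞ to n = 1.
This is the highest energy (shortest wavelength) transition in the Lyman series.

E_∞ = 0 eV
E_1 = -13.6057 / 1² = -13.6057 eV

Energy at series limit:
ΔE = E_∞ - E_1 = 0 - (-13.6057) = 13.6057 eV
E = 13.6057 eV × (1.602177 × 10⁻¹⁹ J/eV) = 2.1799e-18 J
f = E/h = 2.1799e-18 J / (6.62607 × 10⁻³⁴ J·s) = 3.29e+15 Hz

This energy equals the ionization energy from the n = 1 state of hydrogen.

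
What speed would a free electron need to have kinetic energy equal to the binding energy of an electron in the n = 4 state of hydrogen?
5.46923e+05 m/s (or 0.182% of c)

The binding energy at n = 4 for hydrogen is:
E_4 = -13.6057/4² = -0.850356250 eV
|E_4| = 0.850356250 eV

Convert to Joules:
KE = 0.850356250 eV × (1.602177 × 10⁻¹⁹ J/eV) = 1.3624212e-19 J

Using KE = ½mv²:
v = √(2·KE/m_e)
v = √(2 × 1.3624212e-19 J / 9.10938 × 10⁻³¹ kg)
v = 5.46923e+05 m/s

This is approximately 0.182% the speed of light.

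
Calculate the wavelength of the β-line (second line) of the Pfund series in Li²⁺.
516.80546 nm

The lines of a series are numbered from the longest wavelength (smallest ΔE) outward; the second line is the transition from n = n_f + 2 to n_f.
The Pfund series has all transitions ending at n_f = 5.

For Li²⁺ (Z = 3), the second line (β-line) is the jump from n = 7 to n = 5:
E_7 = -13.6057 × 3² / 7² = -2.499006122 eV
E_5 = -13.6057 × 3² / 5² = -4.898052000 eV
ΔE = E_7 - E_5 = 2.399045878 eV

λ = hc/E = 1239.84 eV·nm / 2.399045878 eV
λ = 516.80546 nm

This is the β-line of the Pfund series in Li²⁺.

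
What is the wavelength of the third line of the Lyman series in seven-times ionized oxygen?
1.52 nm

The lines of a series are numbered from the longest wavelength (smallest ΔE) outward; the third line is the transition from n = n_f + 3 to n_f.
The Lyman series has all transitions ending at n_f = 1.

For O⁷⁺ (Z = 8), the third line (γ-line) is the jump from n = 4 to n = 1:
E_4 = -13.6057 × 8² / 4² = -54.4228 eV
E_1 = -13.6057 × 8² / 1² = -870.7648 eV
ΔE = E_4 - E_1 = 816.3420 eV

λ = hc/E = 1239.84 eV·nm / 816.3420 eV
λ = 1.52 nm

This is the γ-line of the Lyman series in O⁷⁺.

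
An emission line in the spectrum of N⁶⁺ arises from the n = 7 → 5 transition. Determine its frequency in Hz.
3.1583e+15 Hz

First, find the transition energy:
E_7 = -13.6057 × 7² / 7² = -13.605700 eV
E_5 = -13.6057 × 7² / 5² = -26.667172 eV
|ΔE| = |E_5 - E_7| = 13.061472 eV

Convert to Joules: E = 13.061472 eV × (1.602177 × 10⁻¹⁹ J/eV) = 2.092679e-18 J

Using E = hf:
f = E/h = 2.092679e-18 J / (6.62607 × 10⁻³⁴ J·s)
f = 3.1583e+15 Hz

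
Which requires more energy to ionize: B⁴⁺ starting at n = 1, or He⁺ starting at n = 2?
B⁴⁺ at n = 1 (E = -340.1425 eV)

Using E_n = -13.6057 Z² / n² eV:

B⁴⁺ (Z = 5) at n = 1:
E = -13.6057 × 5² / 1² = -13.6057 × 25 / 1 = -340.1425000 eV

He⁺ (Z = 2) at n = 2:
E = -13.6057 × 2² / 2² = -13.6057 × 4 / 4 = -13.6057000 eV

Since -340.1425000 eV < -13.6057000 eV,
B⁴⁺ at n = 1 is more tightly bound (requires more energy to ionize).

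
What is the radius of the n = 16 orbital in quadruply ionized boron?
2.709387 nm (or 27.093873 Å)

The Bohr radius formula is:
r_n = n² a₀ / Z

where a₀ = 0.052917721 nm is the Bohr radius.

For B⁴⁺ (Z = 5) at n = 16:
r_16 = 16² × 0.052917721 nm / 5
r_16 = 256 × 0.052917721 nm / 5
r_16 = 13.5469366 nm / 5
r_16 = 2.709387 nm

The electron orbits at approximately 2.709387 nm from the nucleus.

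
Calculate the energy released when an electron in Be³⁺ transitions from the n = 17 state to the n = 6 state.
5.2937 eV

The energy levels are E_n = -13.6057 Z² eV / n².

Energy at n = 17: E_17 = -13.6057 × 4² / 17² = -0.7532567 eV
Energy at n = 6: E_6 = -13.6057 × 4² / 6² = -6.0469778 eV

For emission (electron falling to lower state), the photon energy is:
E_photon = E_17 - E_6 = |-0.7532567 - (-6.0469778)|
E_photon = 5.2937 eV

This energy is carried away by the emitted photon.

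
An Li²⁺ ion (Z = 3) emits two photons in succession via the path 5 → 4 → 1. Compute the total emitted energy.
117.553 eV

The energy levels of Li²⁺ are E_n = -13.6057 × 3² / n² eV.

First transition (5 → 4):
ΔE₁ = |E_4 - E_5|
ΔE₁ = |-7.653206250 - (-4.898052000)| = 2.755154 eV

Second transition (4 → 1):
ΔE₂ = |E_1 - E_4|
ΔE₂ = |-122.451300000 - (-7.653206250)| = 114.798094 eV

Total energy released:
E_total = ΔE₁ + ΔE₂ = 2.755154 + 114.798094 = 117.553 eV

Note: This equals the direct transition 5 → 1: 117.553 eV ✓
Energy is conserved regardless of the path taken.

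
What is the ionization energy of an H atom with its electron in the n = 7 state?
0.2777 eV

The ionization energy is the energy needed to remove the electron completely (n → ∞).

For hydrogen, E_n = -13.6057 eV / n².

At n = 7: E_7 = -13.6057 / 7² = -0.2776673 eV
At n = ∞: E_∞ = 0 eV

Ionization energy = E_∞ - E_7 = 0 - (-0.2776673) = 0.2776673 eV
Ionization energy ≈ 0.2777 eV

This is also called the binding energy of the electron in state n = 7.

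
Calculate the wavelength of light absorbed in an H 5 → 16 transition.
2524.71725 nm

First, find the transition energy using E_n = -13.6057 / n² eV:
E_5 = -13.6057 / 5² = -0.54422800000 eV
E_16 = -13.6057 / 16² = -0.05314726563 eV

Photon energy: |ΔE| = |E_16 - E_5| = 0.49108073437 eV

Convert to wavelength using E = hc/λ with hc = 1239.84 eV·nm:
λ = hc/E = 1239.84 eV·nm / 0.49108073437 eV
λ = 2524.71725 nm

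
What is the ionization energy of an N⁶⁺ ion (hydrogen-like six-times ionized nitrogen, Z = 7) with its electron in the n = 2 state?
166.670 eV

The ionization energy is the energy needed to remove the electron completely (n → ∞).

For a hydrogen-like ion with Z = 7, E_n = -13.6057 Z² / n² eV.

At n = 2: E_2 = -13.6057 × 7² / 2² = -166.669825 eV
At n = ∞: E_∞ = 0 eV

Ionization energy = E_∞ - E_2 = 0 - (-166.669825) = 166.669825 eV
Ionization energy ≈ 166.670 eV

This is also called the binding energy of the electron in state n = 2.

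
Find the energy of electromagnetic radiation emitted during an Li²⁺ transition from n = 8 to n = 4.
5.739905 eV

The energy levels are E_n = -13.6057 Z² eV / n².

Energy at n = 8: E_8 = -13.6057 × 3² / 8² = -1.913301563 eV
Energy at n = 4: E_4 = -13.6057 × 3² / 4² = -7.653206250 eV

For emission (electron falling to lower state), the photon energy is:
E_photon = E_8 - E_4 = |-1.913301563 - (-7.653206250)|
E_photon = 5.739905 eV

This energy is carried away by the emitted photon.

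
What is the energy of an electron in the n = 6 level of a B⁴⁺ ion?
-9.4484 eV

For hydrogen-like ions, the energy levels scale with Z²:
E_n = -13.6057 Z² / n² eV

For B⁴⁺ (Z = 5) at n = 6:
E_6 = -13.6057 × 5² / 6²
E_6 = -13.6057 × 25 / 36
E_6 = -340.1425 / 36
E_6 = -9.4484 eV

The energy is 25 times more negative than hydrogen at the same n due to the stronger nuclear charge.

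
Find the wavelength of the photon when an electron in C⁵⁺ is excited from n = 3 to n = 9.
25.629 nm

First, find the transition energy using E_n = -13.6057 Z² / n² eV:
E_3 = -13.6057 × 6² / 3² = -54.42280 eV
E_9 = -13.6057 × 6² / 9² = -6.04698 eV

Photon energy: |ΔE| = |E_9 - E_3| = 48.37582 eV

Convert to wavelength using E = hc/λ with hc = 1239.84 eV·nm:
λ = hc/E = 1239.84 eV·nm / 48.37582 eV
λ = 25.629 nm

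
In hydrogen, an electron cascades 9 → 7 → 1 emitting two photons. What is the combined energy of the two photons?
13.438 eV

The energy levels of hydrogen are E_n = -13.6057 / n² eV.

First transition (9 → 7):
ΔE₁ = |E_7 - E_9|
ΔE₁ = |-0.277667347 - (-0.167971605)| = 0.109696 eV

Second transition (7 → 1):
ΔE₂ = |E_1 - E_7|
ΔE₂ = |-13.605700000 - (-0.277667347)| = 13.328033 eV

Total energy released:
E_total = ΔE₁ + ΔE₂ = 0.109696 + 13.328033 = 13.438 eV

Note: This equals the direct transition 9 → 1: 13.438 eV ✓
Energy is conserved regardless of the path taken.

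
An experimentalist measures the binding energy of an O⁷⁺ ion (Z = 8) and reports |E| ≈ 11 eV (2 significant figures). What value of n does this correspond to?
n = 9

The exact energy levels follow E_n = -13.6057 Z² / n² eV with Z = 8.

The measured value (-11 eV) is reported to only 2 significant figures, so we must test candidate n values and see which one matches to that precision.

Candidate energies:
  n = 7:  E = -13.6057 × 8² / 7² = -17.77071 eV
  n = 8:  E = -13.6057 × 8² / 8² = -13.60570 eV
  n = 9:  E = -13.6057 × 8² / 9² = -10.75018 eV  ← matches
  n = 10:  E = -13.6057 × 8² / 10² = -8.70765 eV
  n = 11:  E = -13.6057 × 8² / 11² = -7.19640 eV

Checking against the measurement of -11 eV (2 sig figs), only n = 9 agrees:
E_9 = -10.75018 eV, which rounds to -11 eV ✓

Therefore n = 9.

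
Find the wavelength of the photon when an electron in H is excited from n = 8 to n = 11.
12380.4161 nm

First, find the transition energy using E_n = -13.6057 / n² eV:
E_8 = -13.6057 / 8² = -0.21258906250 eV
E_11 = -13.6057 / 11² = -0.11244380165 eV

Photon energy: |ΔE| = |E_11 - E_8| = 0.10014526085 eV

Convert to wavelength using E = hc/λ with hc = 1239.84 eV·nm:
λ = hc/E = 1239.84 eV·nm / 0.10014526085 eV
λ = 12380.4161 nm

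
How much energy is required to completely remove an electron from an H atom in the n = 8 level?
0.212589 eV

The ionization energy is the energy needed to remove the electron completely (n → ∞).

For hydrogen, E_n = -13.6057 eV / n².

At n = 8: E_8 = -13.6057 / 8² = -0.212589063 eV
At n = ∞: E_∞ = 0 eV

Ionization energy = E_∞ - E_8 = 0 - (-0.212589063) = 0.212589063 eV
Ionization energy ≈ 0.212589 eV

This is also called the binding energy of the electron in state n = 8.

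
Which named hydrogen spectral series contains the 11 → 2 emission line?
Balmer series

The spectral series in hydrogen are named based on the final (lower) energy level:
- Lyman series: n_final = 1 (ultraviolet)
- Balmer series: n_final = 2 (visible/near-UV)
- Paschen series: n_final = 3 (infrared)
- Brackett series: n_final = 4 (infrared)
- Pfund series: n_final = 5 (far infrared)

Since this transition ends at n = 2, it belongs to the Balmer series.

For reference, this 11 → 2 line has photon energy
ΔE = 13.6057 eV × (1/2² - 1/11²) = 3.28898120 eV,
corresponding to wavelength λ = hc/ΔE = 1239.84 eV·nm / 3.28898120 eV = 376.9678 nm in the visible/near-UV region.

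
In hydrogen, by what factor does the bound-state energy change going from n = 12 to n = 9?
1.778

Using E_n = -13.6057 Z² / n² eV with Z = 1:

E_9 = -13.6057 / 9² = -13.6057 / 81 = -0.167971605 eV
E_12 = -13.6057 / 12² = -13.6057 / 144 = -0.094484028 eV

The ratio is:
E_9/E_12 = (-0.167971605) / (-0.094484028)
E_9/E_12 = (-13.6057/81) / (-13.6057/144)
E_9/E_12 = 144/81
E_9/E_12 = 1.778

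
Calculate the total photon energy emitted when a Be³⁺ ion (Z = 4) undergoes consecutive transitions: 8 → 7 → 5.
5.306 eV

The energy levels of Be³⁺ are E_n = -13.6057 × 4² / n² eV.

First transition (8 → 7):
ΔE₁ = |E_7 - E_8|
ΔE₁ = |-4.442677551 - (-3.401425000)| = 1.041253 eV

Second transition (7 → 5):
ΔE₂ = |E_5 - E_7|
ΔE₂ = |-8.707648000 - (-4.442677551)| = 4.264970 eV

Total energy released:
E_total = ΔE₁ + ΔE₂ = 1.041253 + 4.264970 = 5.306 eV

Note: This equals the direct transition 8 → 5: 5.306 eV ✓
Energy is conserved regardless of the path taken.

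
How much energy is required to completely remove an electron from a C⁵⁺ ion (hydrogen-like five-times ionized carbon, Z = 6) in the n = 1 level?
489.805200 eV

The ionization energy is the energy needed to remove the electron completely (n → ∞).

For a hydrogen-like ion with Z = 6, E_n = -13.6057 Z² / n² eV.

At n = 1: E_1 = -13.6057 × 6² / 1² = -489.805200000 eV
At n = ∞: E_∞ = 0 eV

Ionization energy = E_∞ - E_1 = 0 - (-489.805200000) = 489.805200000 eV
Ionization energy ≈ 489.805200 eV

This is also called the binding energy of the electron in state n = 1.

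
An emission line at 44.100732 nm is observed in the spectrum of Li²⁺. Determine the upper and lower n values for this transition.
n = 7 → n = 2

First, find the photon energy from the wavelength (hc = 1239.84 eV·nm):
E = hc/λ = 1239.84 eV·nm / 44.100732 nm = 28.113819 eV

The energy levels of Li²⁺ satisfy E_n = -13.6057 × 3² / n² eV, so an emission n_i → n_f releases
ΔE = 13.6057 × 3² × (1/n_f² − 1/n_i²) eV.

Setting ΔE equal to the photon energy:
1/n_f² − 1/n_i² = 28.113819 / (13.6057 × 3²) = 0.22959184

Since 1/n_i² must be positive, we need 1/n_f² > 0.22959184, i.e. n_f ≤ 2. For each allowed n_f, solve n_i = (1/n_f² − 0.22959184)^(−1/2) and check whether it is a whole number:
  n_f = 1: 1/n_i² = 1.00000000 − 0.22959184 = 0.77040816 → n_i = 1.139  (not an integer) ✗
  n_f = 2: 1/n_i² = 0.25000000 − 0.22959184 = 0.02040816 → n_i = 7.000  → integer, n_i = 7 ✓

Only n_f = 2 gives an integer upper level, n_i = 7.

The transition is from n = 7 to n = 2 (emission).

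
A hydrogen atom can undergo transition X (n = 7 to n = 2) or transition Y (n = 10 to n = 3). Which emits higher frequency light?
7 → 2

Calculate the energy for each transition:

Transition 7 → 2:
ΔE₁ = |E_2 - E_7| = |-13.6057/2² - (-13.6057/7²)|
ΔE₁ = |-3.4014250000 - (-0.2776673469)| = 3.1237577 eV

Transition 10 → 3:
ΔE₂ = |E_3 - E_10| = |-13.6057/3² - (-13.6057/10²)|
ΔE₂ = |-1.5117444444 - (-0.1360570000)| = 1.3756874 eV

Since 3.1237577 eV > 1.3756874 eV, the transition 7 → 2 emits the more energetic photon.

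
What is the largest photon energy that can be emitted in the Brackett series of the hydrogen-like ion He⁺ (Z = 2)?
3.401 eV

The series limit corresponds to the transition from n = ∞ to n = 4.
This is the highest energy (shortest wavelength) transition in the Brackett series.

E_∞ = 0 eV
E_4 = -13.6057 × 2² / 4² = -3.401 eV

Energy at series limit:
ΔE = E_∞ - E_4 = 0 - (-3.401) = 3.401 eV

This energy equals the ionization energy from the n = 4 state of He⁺.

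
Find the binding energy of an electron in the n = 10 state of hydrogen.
0.13606 eV

The ionization energy is the energy needed to remove the electron completely (n → ∞).

For hydrogen, E_n = -13.6057 eV / n².

At n = 10: E_10 = -13.6057 / 10² = -0.13605700 eV
At n = ∞: E_∞ = 0 eV

Ionization energy = E_∞ - E_10 = 0 - (-0.13605700) = 0.13605700 eV
Ionization energy ≈ 0.13606 eV

This is also called the binding energy of the electron in state n = 10.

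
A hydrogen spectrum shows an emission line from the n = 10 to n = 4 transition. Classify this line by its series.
Brackett series

The spectral series in hydrogen are named based on the final (lower) energy level:
- Lyman series: n_final = 1 (ultraviolet)
- Balmer series: n_final = 2 (visible/near-UV)
- Paschen series: n_final = 3 (infrared)
- Brackett series: n_final = 4 (infrared)
- Pfund series: n_final = 5 (far infrared)

Since this transition ends at n = 4, it belongs to the Brackett series.

For reference, this 10 → 4 line has photon energy
ΔE = 13.6057 eV × (1/4² - 1/10²) = 0.71429925000 eV,
corresponding to wavelength λ = hc/ΔE = 1239.84 eV·nm / 0.71429925000 eV = 1735.74311 nm in the infrared region.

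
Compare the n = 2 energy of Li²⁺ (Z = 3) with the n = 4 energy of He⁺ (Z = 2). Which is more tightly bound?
Li²⁺ at n = 2 (E = -30.6128 eV)

Using E_n = -13.6057 Z² / n² eV:

Li²⁺ (Z = 3) at n = 2:
E = -13.6057 × 3² / 2² = -13.6057 × 9 / 4 = -30.6128250 eV

He⁺ (Z = 2) at n = 4:
E = -13.6057 × 2² / 4² = -13.6057 × 4 / 16 = -3.4014250 eV

Since -30.6128250 eV < -3.4014250 eV,
Li²⁺ at n = 2 is more tightly bound (requires more energy to ionize).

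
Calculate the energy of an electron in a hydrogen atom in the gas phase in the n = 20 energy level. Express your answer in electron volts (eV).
-0.0340 eV

The energy levels of a hydrogen-like atom are given by:
E_n = -13.6057 eV / n²

For n = 20:
E_20 = -13.6057 eV / 20²
E_20 = -13.6057 eV / 400
E_20 = -0.0340 eV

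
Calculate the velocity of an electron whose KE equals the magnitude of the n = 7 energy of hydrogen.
3.1253e+05 m/s (or 0.1042% of c)

The binding energy at n = 7 for hydrogen is:
E_7 = -13.6057/7² = -0.27766735 eV
|E_7| = 0.27766735 eV

Convert to Joules:
KE = 0.27766735 eV × (1.602177 × 10⁻¹⁹ J/eV) = 4.448722e-20 J

Using KE = ½mv²:
v = √(2·KE/m_e)
v = √(2 × 4.448722e-20 J / 9.10938 × 10⁻³¹ kg)
v = 3.1253e+05 m/s

This is approximately 0.1042% the speed of light.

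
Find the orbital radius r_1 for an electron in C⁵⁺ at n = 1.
0.0088 nm (or 0.0882 Å)

The Bohr radius formula is:
r_n = n² a₀ / Z

where a₀ = 0.0529177 nm is the Bohr radius.

For C⁵⁺ (Z = 6) at n = 1:
r_1 = 1² × 0.0529177 nm / 6
r_1 = 1 × 0.0529177 nm / 6
r_1 = 0.05292 nm / 6
r_1 = 0.0088 nm

The electron orbits at approximately 0.0088 nm from the nucleus.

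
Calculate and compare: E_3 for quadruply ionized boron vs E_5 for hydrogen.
B⁴⁺ at n = 3 (E = -37.79361 eV)

Using E_n = -13.6057 Z² / n² eV:

B⁴⁺ (Z = 5) at n = 3:
E = -13.6057 × 5² / 3² = -13.6057 × 25 / 9 = -37.79361111 eV

H (Z = 1) at n = 5:
E = -13.6057 × 1² / 5² = -13.6057 × 1 / 25 = -0.54422800 eV

Since -37.79361111 eV < -0.54422800 eV,
B⁴⁺ at n = 3 is more tightly bound (requires more energy to ionize).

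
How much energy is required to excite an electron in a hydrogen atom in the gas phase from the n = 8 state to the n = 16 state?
0.159 eV

The energy levels of a hydrogen-like atom are E_n = -13.6057 eV / n².

Energy at n = 8: E_8 = -13.6057 / 8² = -0.212589 eV
Energy at n = 16: E_16 = -13.6057 / 16² = -0.053147 eV

The excitation energy is the difference:
ΔE = E_16 - E_8
ΔE = -0.053147 - (-0.212589)
ΔE = 0.159 eV

Since this is positive, energy must be absorbed (photon absorption).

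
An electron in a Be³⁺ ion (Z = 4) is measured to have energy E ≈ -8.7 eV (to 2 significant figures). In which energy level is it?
n = 5

The exact energy levels follow E_n = -13.6057 Z² / n² eV with Z = 4.

The measured value (-8.7 eV) is reported to only 2 significant figures, so we must test candidate n values and see which one matches to that precision.

Candidate energies:
  n = 3:  E = -13.6057 × 4² / 3² = -24.18791 eV
  n = 4:  E = -13.6057 × 4² / 4² = -13.60570 eV
  n = 5:  E = -13.6057 × 4² / 5² = -8.70765 eV  ← matches
  n = 6:  E = -13.6057 × 4² / 6² = -6.04698 eV
  n = 7:  E = -13.6057 × 4² / 7² = -4.44268 eV

Checking against the measurement of -8.7 eV (2 sig figs), only n = 5 agrees:
E_5 = -8.70765 eV, which rounds to -8.7 eV ✓

Therefore n = 5.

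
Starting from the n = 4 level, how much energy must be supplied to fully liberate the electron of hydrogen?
0.85 eV

The ionization energy is the energy needed to remove the electron completely (n → ∞).

For hydrogen, E_n = -13.6057 eV / n².

At n = 4: E_4 = -13.6057 / 4² = -0.85036 eV
At n = ∞: E_∞ = 0 eV

Ionization energy = E_∞ - E_4 = 0 - (-0.85036) = 0.85036 eV
Ionization energy ≈ 0.85 eV

This is also called the binding energy of the electron in state n = 4.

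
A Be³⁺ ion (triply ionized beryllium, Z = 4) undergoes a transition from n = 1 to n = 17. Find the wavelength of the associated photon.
5.72 nm

First, find the transition energy using E_n = -13.6057 Z² / n² eV:
E_1 = -13.6057 × 4² / 1² = -217.6912 eV
E_17 = -13.6057 × 4² / 17² = -0.7533 eV

Photon energy: |ΔE| = |E_17 - E_1| = 216.9379 eV

Convert to wavelength using E = hc/λ with hc = 1239.84 eV·nm:
λ = hc/E = 1239.84 eV·nm / 216.9379 eV
λ = 5.72 nm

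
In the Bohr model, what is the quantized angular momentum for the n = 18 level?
1.90e-33 J·s (or 18ℏ)

In the Bohr model, angular momentum is quantized:
L = nℏ

where ℏ = h/(2π) = 1.0546e-34 J·s

For n = 18:
L = 18 × 1.0546e-34 J·s
L = 1.90e-33 J·s

This can also be written as L = 18ℏ.
The angular momentum is an integer multiple of the reduced Planck constant.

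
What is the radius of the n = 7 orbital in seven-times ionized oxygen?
0.324121 nm (or 3.241210 Å)

The Bohr radius formula is:
r_n = n² a₀ / Z

where a₀ = 0.052917721 nm is the Bohr radius.

For O⁷⁺ (Z = 8) at n = 7:
r_7 = 7² × 0.052917721 nm / 8
r_7 = 49 × 0.052917721 nm / 8
r_7 = 2.5929683 nm / 8
r_7 = 0.324121 nm

The electron orbits at approximately 0.324121 nm from the nucleus.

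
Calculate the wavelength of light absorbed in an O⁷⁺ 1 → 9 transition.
1.44 nm

First, find the transition energy using E_n = -13.6057 Z² / n² eV:
E_1 = -13.6057 × 8² / 1² = -870.7648 eV
E_9 = -13.6057 × 8² / 9² = -10.7502 eV

Photon energy: |ΔE| = |E_9 - E_1| = 860.0146 eV

Convert to wavelength using E = hc/λ with hc = 1239.84 eV·nm:
λ = hc/E = 1239.84 eV·nm / 860.0146 eV
λ = 1.44 nm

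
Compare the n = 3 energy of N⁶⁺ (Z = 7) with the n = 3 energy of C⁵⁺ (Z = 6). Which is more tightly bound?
N⁶⁺ at n = 3 (E = -74.07548 eV)

Using E_n = -13.6057 Z² / n² eV:

N⁶⁺ (Z = 7) at n = 3:
E = -13.6057 × 7² / 3² = -13.6057 × 49 / 9 = -74.07547778 eV

C⁵⁺ (Z = 6) at n = 3:
E = -13.6057 × 6² / 3² = -13.6057 × 36 / 9 = -54.42280000 eV

Since -74.07547778 eV < -54.42280000 eV,
N⁶⁺ at n = 3 is more tightly bound (requires more energy to ionize).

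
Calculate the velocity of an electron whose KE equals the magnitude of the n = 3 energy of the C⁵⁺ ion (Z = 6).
4.37539e+06 m/s (or 1.46% of c)

The binding energy at n = 3 for C⁵⁺ is:
E_3 = -13.6057 × 6²/3² = -54.4228000 eV
|E_3| = 54.4228000 eV

Convert to Joules:
KE = 54.4228000 eV × (1.602177 × 10⁻¹⁹ J/eV) = 8.7194958e-18 J

Using KE = ½mv²:
v = √(2·KE/m_e)
v = √(2 × 8.7194958e-18 J / 9.10938 × 10⁻³¹ kg)
v = 4.37539e+06 m/s

This is approximately 1.46% the speed of light.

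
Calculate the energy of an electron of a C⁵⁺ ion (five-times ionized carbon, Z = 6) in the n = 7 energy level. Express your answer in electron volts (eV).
-9.996 eV

The energy levels of a hydrogen-like atom are given by:
E_n = -13.6057 Z² / n² eV  (with Z = 6 for C⁵⁺)

For n = 7:
E_7 = -13.6057 × 6² / 7²
E_7 = -13.6057 × 36 / 49
E_7 = -9.996 eV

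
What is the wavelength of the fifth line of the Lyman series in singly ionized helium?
23.432532 nm

The lines of a series are numbered from the longest wavelength (smallest ΔE) outward; the fifth line is the transition from n = n_f + 5 to n_f.
The Lyman series has all transitions ending at n_f = 1.

For He⁺ (Z = 2), the fifth line (ε-line) is the jump from n = 6 to n = 1:
E_6 = -13.6057 × 2² / 6² = -1.51174444 eV
E_1 = -13.6057 × 2² / 1² = -54.42280000 eV
ΔE = E_6 - E_1 = 52.91105556 eV

λ = hc/E = 1239.84 eV·nm / 52.91105556 eV
λ = 23.432532 nm

This is the ε-line of the Lyman series in He⁺.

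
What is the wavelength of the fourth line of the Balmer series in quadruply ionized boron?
16.402772 nm

The lines of a series are numbered from the longest wavelength (smallest ΔE) outward; the fourth line is the transition from n = n_f + 4 to n_f.
The Balmer series has all transitions ending at n_f = 2.

For B⁴⁺ (Z = 5), the fourth line (δ-line) is the jump from n = 6 to n = 2:
E_6 = -13.6057 × 5² / 6² = -9.44840278 eV
E_2 = -13.6057 × 5² / 2² = -85.03562500 eV
ΔE = E_6 - E_2 = 75.58722222 eV

λ = hc/E = 1239.84 eV·nm / 75.58722222 eV
λ = 16.402772 nm

This is the δ-line of the Balmer series in B⁴⁺.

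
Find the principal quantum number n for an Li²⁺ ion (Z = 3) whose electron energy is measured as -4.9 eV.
n = 5

The exact energy levels follow E_n = -13.6057 Z² / n² eV with Z = 3.

The measured value (-4.9 eV) is reported to only 2 significant figures, so we must test candidate n values and see which one matches to that precision.

Candidate energies:
  n = 3:  E = -13.6057 × 3² / 3² = -13.60570 eV
  n = 4:  E = -13.6057 × 3² / 4² = -7.65321 eV
  n = 5:  E = -13.6057 × 3² / 5² = -4.89805 eV  ← matches
  n = 6:  E = -13.6057 × 3² / 6² = -3.40143 eV
  n = 7:  E = -13.6057 × 3² / 7² = -2.49901 eV

Checking against the measurement of -4.9 eV (2 sig figs), only n = 5 agrees:
E_5 = -4.89805 eV, which rounds to -4.9 eV ✓

Therefore n = 5.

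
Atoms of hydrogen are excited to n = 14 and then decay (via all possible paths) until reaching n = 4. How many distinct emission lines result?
55

The electron can occupy levels n = 4, 5, ..., 14 during de-excitation — that is m = 14 - 4 + 1 = 11 distinct levels.

The number of distinct spectral lines equals the number of ways to choose 2 of these m levels (each pair gives one possible emission transition):

Number of lines = m(m-1)/2 = 11×10/2 = 55

These correspond to all possible transitions between the 11 levels:
14 → 13, 14 → 12, 14 → 11, 14 → 10, 14 → 9, 14 → 8, 14 → 7, 14 → 6...

Each transition produces a photon with a unique energy (and thus wavelength). This count does not depend on Z.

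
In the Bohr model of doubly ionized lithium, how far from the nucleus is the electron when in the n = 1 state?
0.01764 nm (or 0.17639 Å)

The Bohr radius formula is:
r_n = n² a₀ / Z

where a₀ = 0.05291772 nm is the Bohr radius.

For Li²⁺ (Z = 3) at n = 1:
r_1 = 1² × 0.05291772 nm / 3
r_1 = 1 × 0.05291772 nm / 3
r_1 = 0.052918 nm / 3
r_1 = 0.01764 nm

The electron orbits at approximately 0.01764 nm from the nucleus.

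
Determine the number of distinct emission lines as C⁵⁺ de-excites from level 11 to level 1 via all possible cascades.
55

The electron can occupy levels n = 1, 2, ..., 11 during de-excitation — that is m = 11 - 1 + 1 = 11 distinct levels.

The number of distinct spectral lines equals the number of ways to choose 2 of these m levels (each pair gives one possible emission transition):

Number of lines = m(m-1)/2 = 11×10/2 = 55

These correspond to all possible transitions between the 11 levels:
11 → 10, 11 → 9, 11 → 8, 11 → 7, 11 → 6, 11 → 5, 11 → 4, 11 → 3...

Each transition produces a photon with a unique energy (and thus wavelength). This count does not depend on Z.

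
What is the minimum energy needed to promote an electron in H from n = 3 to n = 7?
1.234077 eV

The energy levels of a hydrogen-like atom are E_n = -13.6057 eV / n².

Energy at n = 3: E_3 = -13.6057 / 3² = -1.511744444 eV
Energy at n = 7: E_7 = -13.6057 / 7² = -0.277667347 eV

The excitation energy is the difference:
ΔE = E_7 - E_3
ΔE = -0.277667347 - (-1.511744444)
ΔE = 1.234077 eV

Since this is positive, energy must be absorbed (photon absorption).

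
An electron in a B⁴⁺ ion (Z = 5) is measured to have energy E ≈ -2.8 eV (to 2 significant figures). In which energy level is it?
n = 11

The exact energy levels follow E_n = -13.6057 Z² / n² eV with Z = 5.

The measured value (-2.8 eV) is reported to only 2 significant figures, so we must test candidate n values and see which one matches to that precision.

Candidate energies:
  n = 9:  E = -13.6057 × 5² / 9² = -4.19929 eV
  n = 10:  E = -13.6057 × 5² / 10² = -3.40143 eV
  n = 11:  E = -13.6057 × 5² / 11² = -2.81110 eV  ← matches
  n = 12:  E = -13.6057 × 5² / 12² = -2.36210 eV
  n = 13:  E = -13.6057 × 5² / 13² = -2.01268 eV

Checking against the measurement of -2.8 eV (2 sig figs), only n = 11 agrees:
E_11 = -2.81110 eV, which rounds to -2.8 eV ✓

Therefore n = 11.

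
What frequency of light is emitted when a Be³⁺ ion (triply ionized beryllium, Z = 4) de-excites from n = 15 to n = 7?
8.40290e+14 Hz

First, find the transition energy:
E_15 = -13.6057 × 4² / 15² = -0.96751644 eV
E_7 = -13.6057 × 4² / 7² = -4.44267755 eV
|ΔE| = |E_7 - E_15| = 3.47516111 eV

Convert to Joules: E = 3.47516111 eV × (1.602177 × 10⁻¹⁹ J/eV) = 5.5678232e-19 J

Using E = hf:
f = E/h = 5.5678232e-19 J / (6.62607 × 10⁻³⁴ J·s)
f = 8.40290e+14 Hz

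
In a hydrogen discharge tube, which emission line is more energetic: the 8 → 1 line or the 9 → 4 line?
8 → 1

Calculate the energy for each transition:

Transition 8 → 1:
ΔE₁ = |E_1 - E_8| = |-13.6057/1² - (-13.6057/8²)|
ΔE₁ = |-13.60570000000 - (-0.21258906250)| = 13.39311094 eV

Transition 9 → 4:
ΔE₂ = |E_4 - E_9| = |-13.6057/4² - (-13.6057/9²)|
ΔE₂ = |-0.85035625000 - (-0.16797160494)| = 0.68238465 eV

Since 13.39311094 eV > 0.68238465 eV, the transition 8 → 1 emits the more energetic photon.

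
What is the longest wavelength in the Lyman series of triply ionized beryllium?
7.5939 nm

The longest wavelength corresponds to the smallest energy transition in the series.
The Lyman series has all transitions ending at n_f = 1.

For Be³⁺ (Z = 4), the first line (α-line) is the jump from n = 2 to n = 1:
E_2 = -13.6057 × 4² / 2² = -54.422800 eV
E_1 = -13.6057 × 4² / 1² = -217.691200 eV
ΔE = E_2 - E_1 = 163.268400 eV

λ = hc/E = 1239.84 eV·nm / 163.268400 eV
λ = 7.5939 nm

This is the α-line of the Lyman series in Be³⁺.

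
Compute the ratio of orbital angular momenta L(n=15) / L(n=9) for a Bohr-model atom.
1.67

In the Bohr model, L_n = nℏ, so the ratio is purely the ratio of quantum numbers:

L_15/L_9 = 15ℏ / 9ℏ = 15/9 = 1.67

The angular momentum scales linearly with n.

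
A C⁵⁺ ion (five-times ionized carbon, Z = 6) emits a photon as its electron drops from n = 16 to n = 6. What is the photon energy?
11.692 eV

The energy levels are E_n = -13.6057 Z² eV / n².

Energy at n = 16: E_16 = -13.6057 × 6² / 16² = -1.913302 eV
Energy at n = 6: E_6 = -13.6057 × 6² / 6² = -13.605700 eV

For emission (electron falling to lower state), the photon energy is:
E_photon = E_16 - E_6 = |-1.913302 - (-13.605700)|
E_photon = 11.692 eV

This energy is carried away by the emitted photon.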